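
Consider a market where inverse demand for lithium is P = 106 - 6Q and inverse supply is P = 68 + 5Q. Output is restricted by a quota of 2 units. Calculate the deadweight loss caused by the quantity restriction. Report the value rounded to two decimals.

Unrestricted equilibrium: Q* = (106 - 68)/(6 + 5) = 3.4545.
At Q = 2 the demand price is 106 - 6(2) = 94 and the supply price is 68 + 5(2) = 78.
DWL = (1/2)(gap between curves at 2) x (Q* - 2) = (1/2)(16)(1.4545) = 11.6364.

11.64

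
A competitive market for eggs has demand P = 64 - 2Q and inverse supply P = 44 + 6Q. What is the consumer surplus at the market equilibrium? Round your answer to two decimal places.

Equilibrium: 64 - 2Q = 44 + 6Q, so Q* = 2.5 and P* = 59.
CS is the area between the demand curve and P* from 0 to Q*: (1/2)(2.5)(5) = 6.25.

6.25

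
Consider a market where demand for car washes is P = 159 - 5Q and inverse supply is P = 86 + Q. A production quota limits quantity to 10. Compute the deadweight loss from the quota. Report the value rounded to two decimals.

14.08

Without the quota, 159 - 5Q = 86 + Q gives Q* = 12.1667.
At Q = 10 the demand price is 159 - 5(10) = 109 and the supply price is 86 + (10) = 96.
Deadweight loss is the triangle between the curves from 10 to 12.1667: (1/2)(109 - 96)(12.1667 - 10) = 14.0833.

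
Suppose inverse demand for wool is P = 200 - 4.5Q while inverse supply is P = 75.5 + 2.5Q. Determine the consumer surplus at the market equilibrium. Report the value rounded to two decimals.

Setting demand equal to supply, 124.5 = 7Q, so Q* = 17.7857 and P* = 119.9643.
Consumer surplus is the triangle under demand above P*: (1/2)(17.7857)(200 - 119.9643) = (1/2)(17.7857)(80.0357) = 711.7462.

711.75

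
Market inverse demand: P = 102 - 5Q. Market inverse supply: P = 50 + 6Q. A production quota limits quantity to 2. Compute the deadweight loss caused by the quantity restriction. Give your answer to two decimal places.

Without the quota, 102 - 5Q = 50 + 6Q gives Q* = 4.7273.
At Q = 2 the demand price is 102 - 5(2) = 92 and the supply price is 50 + 6(2) = 62.
DWL = (1/2)(gap between curves at 2) x (Q* - 2) = (1/2)(30)(2.7273) = 40.9091.

40.91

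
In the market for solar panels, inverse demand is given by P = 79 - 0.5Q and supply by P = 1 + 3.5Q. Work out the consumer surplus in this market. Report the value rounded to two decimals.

95.06

Setting demand equal to supply, 78 = 4Q, so Q* = 19.5 and P* = 69.25.
Consumer surplus is the triangle under demand above P*: (1/2)(19.5)(79 - 69.25) = (1/2)(19.5)(9.75) = 95.0625.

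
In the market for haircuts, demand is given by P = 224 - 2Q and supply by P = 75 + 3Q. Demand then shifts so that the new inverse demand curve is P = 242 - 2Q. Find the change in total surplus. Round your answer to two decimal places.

568.80

Initial equilibrium: Q_0 = 29.8, P_0 = 164.4; CS_0 = (1/2)(29.8)(59.6) = 888.04, PS_0 = (1/2)(29.8)(89.4) = 1332.06.
New equilibrium: 242 - 2Q = 75 + 3Q gives Q_1 = 33.4, P_1 = 175.2; CS_1 = 1115.56, PS_1 = 1673.34.
Change in total surplus = (1115.56 + 1673.34) - (888.04 + 1332.06) = 568.8.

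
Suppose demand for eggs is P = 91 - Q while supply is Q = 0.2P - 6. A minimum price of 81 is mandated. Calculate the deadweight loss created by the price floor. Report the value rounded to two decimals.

Rewriting supply in inverse form: P = 30 + 5Q.
Without the control, 91 - Q = 30 + 5Q so Q* = 10.1667 and P* = 80.8333.
At the floor price 81, quantity demanded is (91 - 81)/1 = 10; demand is the short side, so Q = 10 trades at P = 81.
The lost-trades triangle has base Q* - 10 = 0.1667 and height equal to the gap between the curves at Q = 10, which is 81 - 80 = 1. DWL = (1/2)(0.1667)(1) = 0.0833.

0.08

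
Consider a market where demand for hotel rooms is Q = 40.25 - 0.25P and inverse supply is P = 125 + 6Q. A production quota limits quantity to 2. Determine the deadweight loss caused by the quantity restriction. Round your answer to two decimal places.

12.80

Rewriting demand in inverse form: P = 161 - 4Q.
Without the quota, 161 - 4Q = 125 + 6Q gives Q* = 3.6.
At Q = 2 the demand price is 161 - 4(2) = 153 and the supply price is 125 + 6(2) = 137.
DWL = (1/2)(gap between curves at 2) x (Q* - 2) = (1/2)(16)(1.6) = 12.8.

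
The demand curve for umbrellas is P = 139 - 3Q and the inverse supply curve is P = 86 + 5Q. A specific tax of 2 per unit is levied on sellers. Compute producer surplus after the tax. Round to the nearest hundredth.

Pre-tax equilibrium: 139 - 3Q = 86 + 5Q gives Q* = 6.625, P* = 119.125.
A tax on sellers shifts supply up by 2: 139 - 3Q = 86 + 5Q + 2, so Q_t = 6.375. Buyers pay P_b = 119.875; sellers receive P_s = P_b - 2 = 117.875.
Producer surplus is the triangle above supply below P_s: (1/2)(6.375)(117.875 - 86) = 101.6016.

101.60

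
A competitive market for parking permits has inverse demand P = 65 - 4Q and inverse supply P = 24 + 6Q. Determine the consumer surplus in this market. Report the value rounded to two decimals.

33.62

Set 65 - 4Q = 24 + 6Q, which gives 41 = 10Q, so Q* = 4.1 and P* = 65 - 4(4.1) = 48.6.
CS is the area between the demand curve and P* from 0 to Q*: (1/2)(4.1)(16.4) = 33.62.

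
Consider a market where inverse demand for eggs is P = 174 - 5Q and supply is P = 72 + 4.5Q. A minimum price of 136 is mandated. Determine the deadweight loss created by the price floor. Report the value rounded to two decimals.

46.74

Without the control, 174 - 5Q = 72 + 4.5Q so Q* = 10.7368 and P* = 120.3158.
At the floor price 136, quantity demanded is (174 - 136)/5 = 7.6; demand is the short side, so Q = 7.6 trades at P = 136.
The lost-trades triangle has base Q* - 7.6 = 3.1368 and height equal to the gap between the curves at Q = 7.6, which is 136 - 106.2 = 29.8. DWL = (1/2)(3.1368)(29.8) = 46.7389.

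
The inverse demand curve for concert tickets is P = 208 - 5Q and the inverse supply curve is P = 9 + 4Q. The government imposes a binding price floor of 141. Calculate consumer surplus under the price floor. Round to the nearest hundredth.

Free-market equilibrium: 208 - 5Q = 9 + 4Q gives Q* = 22.1111, P* = 97.4444.
At P = 141, buyers demand (208 - 141)/5 = 13.4 while sellers would supply more, so the quantity traded is 13.4 at price 141.
CS is the triangle under demand above 141: (1/2)(13.4)(208 - 141) = 448.9.

448.90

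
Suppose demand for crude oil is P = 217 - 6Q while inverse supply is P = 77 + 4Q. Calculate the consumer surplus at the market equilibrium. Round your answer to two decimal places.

588.00

Setting demand equal to supply, 140 = 10Q, so Q* = 14 and P* = 133.
Consumer surplus is the triangle under demand above P*: (1/2)(14)(217 - 133) = (1/2)(14)(84) = 588.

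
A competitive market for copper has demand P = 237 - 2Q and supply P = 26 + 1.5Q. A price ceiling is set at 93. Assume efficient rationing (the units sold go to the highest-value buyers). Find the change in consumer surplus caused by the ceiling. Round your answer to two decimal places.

802.52

Without the control, 237 - 2Q = 26 + 1.5Q so Q* = 60.2857 and P* = 116.4286.
At P = 93, sellers supply (93 - 26)/1.5 = 44.6667 while buyers want more, so the quantity traded is 44.6667 at price 93.
CS goes from (1/2)(60.2857)(120.5714) = 3634.3673 to 4436.8889 (computed as (237 - 93)(44.6667) - (1/2)(2)(44.6667)^2), a change of 802.5215.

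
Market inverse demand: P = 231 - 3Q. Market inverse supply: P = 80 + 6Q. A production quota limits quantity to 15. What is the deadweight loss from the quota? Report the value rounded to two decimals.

14.22

Unrestricted equilibrium: Q* = (231 - 80)/(3 + 6) = 16.7778.
At Q = 15 the demand price is 231 - 3(15) = 186 and the supply price is 80 + 6(15) = 170.
DWL = (1/2)(gap between curves at 15) x (Q* - 15) = (1/2)(16)(1.7778) = 14.2222.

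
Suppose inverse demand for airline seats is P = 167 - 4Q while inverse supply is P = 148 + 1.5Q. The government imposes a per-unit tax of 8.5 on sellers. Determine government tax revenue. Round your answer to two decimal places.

Pre-tax equilibrium: 167 - 4Q = 148 + 1.5Q gives Q* = 3.4545, P* = 153.1818.
A tax on sellers shifts supply up by 8.5: 167 - 4Q = 148 + 1.5Q + 8.5, so Q_t = 1.9091. Buyers pay P_b = 159.3636; sellers receive P_s = P_b - 8.5 = 150.8636.
Tax revenue = t x Q_t = 8.5 x 1.9091 = 16.2273.

16.23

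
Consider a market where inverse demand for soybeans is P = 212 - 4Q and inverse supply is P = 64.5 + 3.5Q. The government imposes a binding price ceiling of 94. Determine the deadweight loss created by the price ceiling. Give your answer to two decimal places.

Free-market equilibrium: 212 - 4Q = 64.5 + 3.5Q gives Q* = 19.6667, P* = 133.3333.
At the ceiling price 94, quantity supplied is (94 - 64.5)/3.5 = 8.4286; supply is the short side, so Q = 8.4286 trades at P = 94.
The lost-trades triangle has base Q* - 8.4286 = 11.2381 and height equal to the gap between the curves at Q = 8.4286, which is 178.2857 - 94 = 84.2857. DWL = (1/2)(11.2381)(84.2857) = 473.6054.

473.61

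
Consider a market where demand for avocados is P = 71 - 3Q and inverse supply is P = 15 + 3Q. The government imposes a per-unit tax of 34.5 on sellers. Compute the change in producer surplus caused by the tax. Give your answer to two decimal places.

Without the tax, 71 - 3Q = 15 + 3Q so Q* = 9.3333 and P* = 43.
A tax on sellers shifts supply up by 34.5: 71 - 3Q = 15 + 3Q + 34.5, so Q_t = 3.5833. Buyers pay P_b = 60.25; sellers receive P_s = P_b - 34.5 = 25.75.
PS falls from (1/2)(9.3333)(28) = 130.6667 to (1/2)(3.5833)(10.75) = 19.2604, a change of -111.4062.

-111.41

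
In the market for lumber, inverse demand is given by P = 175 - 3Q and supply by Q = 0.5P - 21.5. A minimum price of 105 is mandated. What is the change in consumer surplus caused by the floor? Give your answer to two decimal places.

-228.77

Rewriting supply in inverse form: P = 43 + 2Q.
Without the control, 175 - 3Q = 43 + 2Q so Q* = 26.4 and P* = 95.8.
At the floor price 105, quantity demanded is (175 - 105)/3 = 23.3333; demand is the short side, so Q = 23.3333 trades at P = 105.
CS goes from (1/2)(26.4)(79.2) = 1045.44 to 816.6667 (computed as (175 - 105)(23.3333) - (1/2)(3)(23.3333)^2), a change of -228.7733.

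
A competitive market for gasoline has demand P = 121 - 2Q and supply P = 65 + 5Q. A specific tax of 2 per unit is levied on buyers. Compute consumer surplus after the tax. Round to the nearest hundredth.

Pre-tax equilibrium: 121 - 2Q = 65 + 5Q gives Q* = 8, P* = 105.
A tax on buyers shifts demand down by 2: (121 - 2) - 2Q = 65 + 5Q, so Q_t = 7.7143. Buyers pay P_b = 105.5714; sellers receive P_s = P_b - 2 = 103.5714.
Consumer surplus is the triangle under demand above P_b: (1/2)(7.7143)(121 - 105.5714) = 59.5102.

59.51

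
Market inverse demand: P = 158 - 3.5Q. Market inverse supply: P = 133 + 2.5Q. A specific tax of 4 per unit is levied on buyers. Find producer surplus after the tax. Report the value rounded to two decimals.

Without the tax, 158 - 3.5Q = 133 + 2.5Q so Q* = 4.1667 and P* = 143.4167.
With the tax, buyers' net willingness to pay falls by 4: (158 - 4) - 3.5Q = 133 + 2.5Q, so Q_t = 3.5. Buyers pay P_b = 145.75; sellers receive P_s = P_b - 4 = 141.75.
PS = (1/2)(Q_t)(P_s - 133) = (1/2)(3.5)(8.75) = 15.3125.

15.31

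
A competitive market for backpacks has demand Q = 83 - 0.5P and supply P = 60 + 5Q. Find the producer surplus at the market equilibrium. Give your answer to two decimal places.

Rewriting demand in inverse form: P = 166 - 2Q.
Set 166 - 2Q = 60 + 5Q, which gives 106 = 7Q, so Q* = 15.1429 and P* = 166 - 2(15.1429) = 135.7143.
PS is the area between P* and the supply curve from 0 to Q*: (1/2)(15.1429)(75.7143) = 573.2653.

573.27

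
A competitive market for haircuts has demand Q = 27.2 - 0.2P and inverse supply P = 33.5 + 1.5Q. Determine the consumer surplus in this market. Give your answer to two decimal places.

Rewriting demand in inverse form: P = 136 - 5Q.
Equilibrium: 136 - 5Q = 33.5 + 1.5Q, so Q* = 15.7692 and P* = 57.1538.
Consumer surplus is the triangle under demand above P*: (1/2)(15.7692)(136 - 57.1538) = (1/2)(15.7692)(78.8462) = 621.6716.

621.67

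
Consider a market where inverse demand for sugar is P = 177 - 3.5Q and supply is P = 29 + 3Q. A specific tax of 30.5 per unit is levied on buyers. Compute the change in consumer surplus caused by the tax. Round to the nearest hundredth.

Without the tax, 177 - 3.5Q = 29 + 3Q so Q* = 22.7692 and P* = 97.3077.
With the tax, buyers' net willingness to pay falls by 30.5: (177 - 30.5) - 3.5Q = 29 + 3Q, so Q_t = 18.0769. Buyers pay P_b = 113.7308; sellers receive P_s = P_b - 30.5 = 83.2308.
Consumers lose the trapezoid between P* and P_b out to Q_t plus the triangle from Q_t to Q*: change in CS = 571.8565 - 907.2663 = -335.4098.

-335.41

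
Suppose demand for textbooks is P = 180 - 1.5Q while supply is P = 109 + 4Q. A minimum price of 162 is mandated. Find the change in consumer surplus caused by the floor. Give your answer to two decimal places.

Free-market equilibrium: 180 - 1.5Q = 109 + 4Q gives Q* = 12.9091, P* = 160.6364.
At P = 162, buyers demand (180 - 162)/1.5 = 12 while sellers would supply more, so the quantity traded is 12 at price 162.
CS goes from (1/2)(12.9091)(19.3636) = 124.9835 to 108 (computed as (180 - 162)(12) - (1/2)(1.5)(12)^2), a change of -16.9835.

-16.98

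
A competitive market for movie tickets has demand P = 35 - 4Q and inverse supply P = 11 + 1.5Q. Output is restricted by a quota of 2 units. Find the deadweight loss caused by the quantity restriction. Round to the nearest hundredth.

Unrestricted equilibrium: Q* = (35 - 11)/(4 + 1.5) = 4.3636.
At Q = 2 the demand price is 35 - 4(2) = 27 and the supply price is 11 + 1.5(2) = 14.
DWL = (1/2)(gap between curves at 2) x (Q* - 2) = (1/2)(13)(2.3636) = 15.3636.

15.36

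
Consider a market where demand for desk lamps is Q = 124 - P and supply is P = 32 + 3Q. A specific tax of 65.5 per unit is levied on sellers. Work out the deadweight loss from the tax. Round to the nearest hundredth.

Rewriting demand in inverse form: P = 124 - Q.
Pre-tax equilibrium: 124 - Q = 32 + 3Q gives Q* = 23, P* = 101.
A tax on sellers shifts supply up by 65.5: 124 - Q = 32 + 3Q + 65.5, so Q_t = 6.625. Buyers pay P_b = 117.375; sellers receive P_s = P_b - 65.5 = 51.875.
Deadweight loss is the triangle between the curves from Q_t to Q*: (1/2)(23 - 6.625)(65.5) = 536.2812.

536.28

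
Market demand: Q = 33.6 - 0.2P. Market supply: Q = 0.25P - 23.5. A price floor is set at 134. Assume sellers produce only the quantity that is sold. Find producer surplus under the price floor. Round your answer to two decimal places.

Rewriting demand in inverse form: P = 168 - 5Q.
Rewriting supply in inverse form: P = 94 + 4Q.
Without the control, 168 - 5Q = 94 + 4Q so Q* = 8.2222 and P* = 126.8889.
At the floor price 134, quantity demanded is (168 - 134)/5 = 6.8; demand is the short side, so Q = 6.8 trades at P = 134.
The supply price at Q = 6.8 is 121.2. PS is the trapezoid between 134 and supply over [0, 6.8]: (1/2)[(134 - 94) + (134 - 121.2)](6.8) = 179.52.

179.52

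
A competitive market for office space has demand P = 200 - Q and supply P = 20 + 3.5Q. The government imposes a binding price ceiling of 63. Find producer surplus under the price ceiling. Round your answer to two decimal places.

Free-market equilibrium: 200 - Q = 20 + 3.5Q gives Q* = 40, P* = 160.
At P = 63, sellers supply (63 - 20)/3.5 = 12.2857 while buyers want more, so the quantity traded is 12.2857 at price 63.
PS is the triangle above supply below 63: (1/2)(12.2857)(63 - 20) = 264.1429.

264.14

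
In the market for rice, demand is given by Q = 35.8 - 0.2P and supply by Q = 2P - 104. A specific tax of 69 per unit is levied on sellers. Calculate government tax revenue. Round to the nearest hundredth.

727.64

Rewriting demand in inverse form: P = 179 - 5Q.
Rewriting supply in inverse form: P = 52 + 0.5Q.
Without the tax, 179 - 5Q = 52 + 0.5Q so Q* = 23.0909 and P* = 63.5455.
A tax on sellers shifts supply up by 69: 179 - 5Q = 52 + 0.5Q + 69, so Q_t = 10.5455. Buyers pay P_b = 126.2727; sellers receive P_s = P_b - 69 = 57.2727.
Tax revenue = t x Q_t = 69 x 10.5455 = 727.6364.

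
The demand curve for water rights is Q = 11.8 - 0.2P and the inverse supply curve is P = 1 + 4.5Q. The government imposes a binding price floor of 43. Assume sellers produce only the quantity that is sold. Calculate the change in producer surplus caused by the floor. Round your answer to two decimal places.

27.49

Rewriting demand in inverse form: P = 59 - 5Q.
Free-market equilibrium: 59 - 5Q = 1 + 4.5Q gives Q* = 6.1053, P* = 28.4737.
At the floor price 43, quantity demanded is (59 - 43)/5 = 3.2; demand is the short side, so Q = 3.2 trades at P = 43.
PS goes from (1/2)(6.1053)(27.4737) = 83.867 to 111.36 (computed as (43 - 1)(3.2) - (1/2)(4.5)(3.2)^2), a change of 27.493.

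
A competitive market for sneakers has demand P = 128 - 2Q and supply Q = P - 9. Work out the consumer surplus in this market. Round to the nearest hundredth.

Rewriting supply in inverse form: P = 9 + Q.
Set 128 - 2Q = 9 + Q, which gives 119 = 3Q, so Q* = 39.6667 and P* = 128 - 2(39.6667) = 48.6667.
CS is the area between the demand curve and P* from 0 to Q*: (1/2)(39.6667)(79.3333) = 1573.4444.

1573.44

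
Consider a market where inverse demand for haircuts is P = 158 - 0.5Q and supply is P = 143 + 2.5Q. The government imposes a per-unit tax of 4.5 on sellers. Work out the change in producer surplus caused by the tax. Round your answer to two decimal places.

Pre-tax equilibrium: 158 - 0.5Q = 143 + 2.5Q gives Q* = 5, P* = 155.5.
With the tax, sellers need 4.5 more per unit: 158 - 0.5Q = 143 + 2.5Q + 4.5, so Q_t = 3.5. Buyers pay P_b = 156.25; sellers receive P_s = P_b - 4.5 = 151.75.
Producers lose the trapezoid between P_s and P* out to Q_t plus the triangle from Q_t to Q*: change in PS = 15.3125 - 31.25 = -15.9375.

-15.94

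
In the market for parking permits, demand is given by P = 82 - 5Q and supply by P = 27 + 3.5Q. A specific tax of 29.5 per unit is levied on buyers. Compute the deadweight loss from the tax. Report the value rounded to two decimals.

Pre-tax equilibrium: 82 - 5Q = 27 + 3.5Q gives Q* = 6.4706, P* = 49.6471.
A tax on buyers shifts demand down by 29.5: (82 - 29.5) - 5Q = 27 + 3.5Q, so Q_t = 3. Buyers pay P_b = 67; sellers receive P_s = P_b - 29.5 = 37.5.
The welfare triangle lost has base Q* - Q_t = 3.4706 and height t = 29.5, so DWL = (1/2)(3.4706)(29.5) = 51.1912.

51.19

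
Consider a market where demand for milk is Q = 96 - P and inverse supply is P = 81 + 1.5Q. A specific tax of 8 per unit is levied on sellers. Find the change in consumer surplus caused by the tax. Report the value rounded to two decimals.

-14.08

Rewriting demand in inverse form: P = 96 - Q.
Without the tax, 96 - Q = 81 + 1.5Q so Q* = 6 and P* = 90.
A tax on sellers shifts supply up by 8: 96 - Q = 81 + 1.5Q + 8, so Q_t = 2.8. Buyers pay P_b = 93.2; sellers receive P_s = P_b - 8 = 85.2.
CS falls from (1/2)(6)(6) = 18 to (1/2)(2.8)(2.8) = 3.92, a change of -14.08.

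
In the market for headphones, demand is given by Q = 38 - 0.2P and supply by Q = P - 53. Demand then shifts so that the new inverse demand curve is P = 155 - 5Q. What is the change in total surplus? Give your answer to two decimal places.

-697.08

Rewriting demand in inverse form: P = 190 - 5Q.
Rewriting supply in inverse form: P = 53 + Q.
Initial equilibrium: Q_0 = 22.8333, P_0 = 75.8333; CS_0 = (1/2)(22.8333)(114.1667) = 1303.4028, PS_0 = (1/2)(22.8333)(22.8333) = 260.6806.
New equilibrium: 155 - 5Q = 53 + Q gives Q_1 = 17, P_1 = 70; CS_1 = 722.5, PS_1 = 144.5.
Change in total surplus = (722.5 + 144.5) - (1303.4028 + 260.6806) = -697.0833.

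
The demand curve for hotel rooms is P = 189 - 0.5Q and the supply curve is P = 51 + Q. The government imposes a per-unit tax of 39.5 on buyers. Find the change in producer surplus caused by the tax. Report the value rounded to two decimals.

-2075.94

Pre-tax equilibrium: 189 - 0.5Q = 51 + Q gives Q* = 92, P* = 143.
With the tax, buyers' net willingness to pay falls by 39.5: (189 - 39.5) - 0.5Q = 51 + Q, so Q_t = 65.6667. Buyers pay P_b = 156.1667; sellers receive P_s = P_b - 39.5 = 116.6667.
Producers lose the trapezoid between P_s and P* out to Q_t plus the triangle from Q_t to Q*: change in PS = 2156.0556 - 4232 = -2075.9444.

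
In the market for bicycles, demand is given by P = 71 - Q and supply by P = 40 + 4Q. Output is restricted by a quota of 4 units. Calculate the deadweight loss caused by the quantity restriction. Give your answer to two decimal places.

12.10

Without the quota, 71 - Q = 40 + 4Q gives Q* = 6.2.
At Q = 4 the demand price is 71 - (4) = 67 and the supply price is 40 + 4(4) = 56.
DWL = (1/2)(gap between curves at 4) x (Q* - 4) = (1/2)(11)(2.2) = 12.1.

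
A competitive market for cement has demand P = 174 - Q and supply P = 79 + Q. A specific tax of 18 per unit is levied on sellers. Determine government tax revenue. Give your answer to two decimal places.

Without the tax, 174 - Q = 79 + Q so Q* = 47.5 and P* = 126.5.
With the tax, sellers need 18 more per unit: 174 - Q = 79 + Q + 18, so Q_t = 38.5. Buyers pay P_b = 135.5; sellers receive P_s = P_b - 18 = 117.5.
Tax revenue = t x Q_t = 18 x 38.5 = 693.

693.00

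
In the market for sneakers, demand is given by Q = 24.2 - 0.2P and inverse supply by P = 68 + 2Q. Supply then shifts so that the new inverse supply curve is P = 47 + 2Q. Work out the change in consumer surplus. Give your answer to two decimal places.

136.07

Rewriting demand in inverse form: P = 121 - 5Q.
Initial equilibrium: Q_0 = 7.5714, P_0 = 83.1429; CS_0 = (1/2)(7.5714)(37.8571) = 143.3163, PS_0 = (1/2)(7.5714)(15.1429) = 57.3265.
New equilibrium: 121 - 5Q = 47 + 2Q gives Q_1 = 10.5714, P_1 = 68.1429; CS_1 = 279.3878, PS_1 = 111.7551.
Change in consumer surplus = 279.3878 - 143.3163 = 136.0714.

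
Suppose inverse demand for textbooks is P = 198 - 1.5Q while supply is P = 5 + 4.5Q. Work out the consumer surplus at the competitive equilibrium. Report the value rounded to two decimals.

Set 198 - 1.5Q = 5 + 4.5Q, which gives 193 = 6Q, so Q* = 32.1667 and P* = 198 - 1.5(32.1667) = 149.75.
CS is the area between the demand curve and P* from 0 to Q*: (1/2)(32.1667)(48.25) = 776.0208.

776.02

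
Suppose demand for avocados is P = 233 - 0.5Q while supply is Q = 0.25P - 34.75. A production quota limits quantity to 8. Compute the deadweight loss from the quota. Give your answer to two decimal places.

Rewriting supply in inverse form: P = 139 + 4Q.
Unrestricted equilibrium: Q* = (233 - 139)/(0.5 + 4) = 20.8889.
At Q = 8 the demand price is 233 - 0.5(8) = 229 and the supply price is 139 + 4(8) = 171.
Deadweight loss is the triangle between the curves from 8 to 20.8889: (1/2)(229 - 171)(20.8889 - 8) = 373.7778.

373.78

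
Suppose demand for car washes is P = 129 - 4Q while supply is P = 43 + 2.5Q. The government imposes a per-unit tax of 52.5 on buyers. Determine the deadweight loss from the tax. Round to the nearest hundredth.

Without the tax, 129 - 4Q = 43 + 2.5Q so Q* = 13.2308 and P* = 76.0769.
A tax on buyers shifts demand down by 52.5: (129 - 52.5) - 4Q = 43 + 2.5Q, so Q_t = 5.1538. Buyers pay P_b = 108.3846; sellers receive P_s = P_b - 52.5 = 55.8846.
Deadweight loss is the triangle between the curves from Q_t to Q*: (1/2)(13.2308 - 5.1538)(52.5) = 212.0192.

212.02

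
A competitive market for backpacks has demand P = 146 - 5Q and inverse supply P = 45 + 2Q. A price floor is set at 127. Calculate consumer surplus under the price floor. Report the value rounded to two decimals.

36.10

Without the control, 146 - 5Q = 45 + 2Q so Q* = 14.4286 and P* = 73.8571.
At the floor price 127, quantity demanded is (146 - 127)/5 = 3.8; demand is the short side, so Q = 3.8 trades at P = 127.
CS is the triangle under demand above 127: (1/2)(3.8)(146 - 127) = 36.1.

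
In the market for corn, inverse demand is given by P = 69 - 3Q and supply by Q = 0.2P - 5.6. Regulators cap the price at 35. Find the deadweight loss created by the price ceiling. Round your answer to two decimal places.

55.50

Rewriting supply in inverse form: P = 28 + 5Q.
Without the control, 69 - 3Q = 28 + 5Q so Q* = 5.125 and P* = 53.625.
At the ceiling price 35, quantity supplied is (35 - 28)/5 = 1.4; supply is the short side, so Q = 1.4 trades at P = 35.
The lost-trades triangle has base Q* - 1.4 = 3.725 and height equal to the gap between the curves at Q = 1.4, which is 64.8 - 35 = 29.8. DWL = (1/2)(3.725)(29.8) = 55.5025.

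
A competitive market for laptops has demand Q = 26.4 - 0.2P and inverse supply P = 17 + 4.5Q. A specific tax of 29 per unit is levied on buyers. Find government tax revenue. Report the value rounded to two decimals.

Rewriting demand in inverse form: P = 132 - 5Q.
Without the tax, 132 - 5Q = 17 + 4.5Q so Q* = 12.1053 and P* = 71.4737.
With the tax, buyers' net willingness to pay falls by 29: (132 - 29) - 5Q = 17 + 4.5Q, so Q_t = 9.0526. Buyers pay P_b = 86.7368; sellers receive P_s = P_b - 29 = 57.7368.
Tax revenue = t x Q_t = 29 x 9.0526 = 262.5263.

262.53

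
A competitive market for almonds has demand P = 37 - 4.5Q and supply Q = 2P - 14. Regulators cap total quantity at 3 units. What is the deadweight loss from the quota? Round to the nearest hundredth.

22.50

Rewriting supply in inverse form: P = 7 + 0.5Q.
Without the quota, 37 - 4.5Q = 7 + 0.5Q gives Q* = 6.
At Q = 3 the demand price is 37 - 4.5(3) = 23.5 and the supply price is 7 + 0.5(3) = 8.5.
DWL = (1/2)(gap between curves at 3) x (Q* - 3) = (1/2)(15)(3) = 22.5.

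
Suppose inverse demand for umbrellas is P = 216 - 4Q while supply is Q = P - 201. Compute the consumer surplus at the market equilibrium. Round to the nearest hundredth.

18.00

Rewriting supply in inverse form: P = 201 + Q.
Equilibrium: 216 - 4Q = 201 + Q, so Q* = 3 and P* = 204.
CS is the area between the demand curve and P* from 0 to Q*: (1/2)(3)(12) = 18.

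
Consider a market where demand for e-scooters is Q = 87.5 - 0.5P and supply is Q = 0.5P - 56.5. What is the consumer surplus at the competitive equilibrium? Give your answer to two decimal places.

Rewriting demand in inverse form: P = 175 - 2Q.
Rewriting supply in inverse form: P = 113 + 2Q.
Setting demand equal to supply, 62 = 4Q, so Q* = 15.5 and P* = 144.
Consumer surplus is the triangle under demand above P*: (1/2)(15.5)(175 - 144) = (1/2)(15.5)(31) = 240.25.

240.25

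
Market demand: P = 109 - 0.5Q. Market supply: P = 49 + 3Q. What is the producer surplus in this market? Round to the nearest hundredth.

Equilibrium: 109 - 0.5Q = 49 + 3Q, so Q* = 17.1429 and P* = 100.4286.
The supply curve's price intercept is 49, so PS = (1/2)(Q*)(P* - 49) = (1/2)(17.1429)(51.4286) = 440.8163.

440.82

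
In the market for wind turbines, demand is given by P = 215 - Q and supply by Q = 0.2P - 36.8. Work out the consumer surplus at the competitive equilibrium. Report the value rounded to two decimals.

Rewriting supply in inverse form: P = 184 + 5Q.
Setting demand equal to supply, 31 = 6Q, so Q* = 5.1667 and P* = 209.8333.
The demand choke price is 215, so CS = (1/2)(Q*)(215 - P*) = (1/2)(5.1667)(5.1667) = 13.3472.

13.35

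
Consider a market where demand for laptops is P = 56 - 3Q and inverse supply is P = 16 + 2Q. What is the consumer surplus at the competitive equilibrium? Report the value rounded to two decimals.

Equilibrium: 56 - 3Q = 16 + 2Q, so Q* = 8 and P* = 32.
The demand choke price is 56, so CS = (1/2)(Q*)(56 - P*) = (1/2)(8)(24) = 96.

96.00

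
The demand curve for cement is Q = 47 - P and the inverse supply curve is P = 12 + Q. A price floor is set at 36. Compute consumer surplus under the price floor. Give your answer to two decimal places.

Rewriting demand in inverse form: P = 47 - Q.
Free-market equilibrium: 47 - Q = 12 + Q gives Q* = 17.5, P* = 29.5.
At P = 36, buyers demand (47 - 36)/1 = 11 while sellers would supply more, so the quantity traded is 11 at price 36.
CS is the triangle under demand above 36: (1/2)(11)(47 - 36) = 60.5.

60.50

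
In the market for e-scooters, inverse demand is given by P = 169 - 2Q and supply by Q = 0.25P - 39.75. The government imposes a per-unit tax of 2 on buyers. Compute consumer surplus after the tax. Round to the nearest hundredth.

1.78

Rewriting supply in inverse form: P = 159 + 4Q.
Without the tax, 169 - 2Q = 159 + 4Q so Q* = 1.6667 and P* = 165.6667.
With the tax, buyers' net willingness to pay falls by 2: (169 - 2) - 2Q = 159 + 4Q, so Q_t = 1.3333. Buyers pay P_b = 166.3333; sellers receive P_s = P_b - 2 = 164.3333.
CS = (1/2)(Q_t)(169 - P_b) = (1/2)(1.3333)(2.6667) = 1.7778.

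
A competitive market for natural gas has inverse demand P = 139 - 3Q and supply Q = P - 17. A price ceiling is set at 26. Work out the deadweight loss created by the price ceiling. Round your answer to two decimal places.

924.50

Rewriting supply in inverse form: P = 17 + Q.
Free-market equilibrium: 139 - 3Q = 17 + Q gives Q* = 30.5, P* = 47.5.
At P = 26, sellers supply (26 - 17)/1 = 9 while buyers want more, so the quantity traded is 9 at price 26.
The lost-trades triangle has base Q* - 9 = 21.5 and height equal to the gap between the curves at Q = 9, which is 112 - 26 = 86. DWL = (1/2)(21.5)(86) = 924.5.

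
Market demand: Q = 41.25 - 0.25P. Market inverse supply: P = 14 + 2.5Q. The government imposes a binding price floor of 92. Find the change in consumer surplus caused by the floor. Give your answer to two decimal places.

Rewriting demand in inverse form: P = 165 - 4Q.
Without the control, 165 - 4Q = 14 + 2.5Q so Q* = 23.2308 and P* = 72.0769.
At P = 92, buyers demand (165 - 92)/4 = 18.25 while sellers would supply more, so the quantity traded is 18.25 at price 92.
CS goes from (1/2)(23.2308)(92.9231) = 1079.3373 to 666.125 (computed as (165 - 92)(18.25) - (1/2)(4)(18.25)^2), a change of -413.2123.

-413.21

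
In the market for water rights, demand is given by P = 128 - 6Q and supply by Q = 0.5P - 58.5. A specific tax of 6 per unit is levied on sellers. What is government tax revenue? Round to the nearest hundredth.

Rewriting supply in inverse form: P = 117 + 2Q.
Pre-tax equilibrium: 128 - 6Q = 117 + 2Q gives Q* = 1.375, P* = 119.75.
A tax on sellers shifts supply up by 6: 128 - 6Q = 117 + 2Q + 6, so Q_t = 0.625. Buyers pay P_b = 124.25; sellers receive P_s = P_b - 6 = 118.25.
Revenue is the tax times quantity traded: 6 x 0.625 = 3.75.

3.75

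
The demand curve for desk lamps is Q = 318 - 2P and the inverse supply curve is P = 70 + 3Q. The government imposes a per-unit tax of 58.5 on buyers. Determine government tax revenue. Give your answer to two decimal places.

Rewriting demand in inverse form: P = 159 - 0.5Q.
Without the tax, 159 - 0.5Q = 70 + 3Q so Q* = 25.4286 and P* = 146.2857.
A tax on buyers shifts demand down by 58.5: (159 - 58.5) - 0.5Q = 70 + 3Q, so Q_t = 8.7143. Buyers pay P_b = 154.6429; sellers receive P_s = P_b - 58.5 = 96.1429.
Tax revenue = t x Q_t = 58.5 x 8.7143 = 509.7857.

509.79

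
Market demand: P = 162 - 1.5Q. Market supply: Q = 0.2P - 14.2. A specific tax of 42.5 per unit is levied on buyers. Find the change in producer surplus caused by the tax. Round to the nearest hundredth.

Rewriting supply in inverse form: P = 71 + 5Q.
Pre-tax equilibrium: 162 - 1.5Q = 71 + 5Q gives Q* = 14, P* = 141.
A tax on buyers shifts demand down by 42.5: (162 - 42.5) - 1.5Q = 71 + 5Q, so Q_t = 7.4615. Buyers pay P_b = 150.8077; sellers receive P_s = P_b - 42.5 = 108.3077.
PS falls from (1/2)(14)(70) = 490 to (1/2)(7.4615)(37.3077) = 139.1864, a change of -350.8136.

-350.81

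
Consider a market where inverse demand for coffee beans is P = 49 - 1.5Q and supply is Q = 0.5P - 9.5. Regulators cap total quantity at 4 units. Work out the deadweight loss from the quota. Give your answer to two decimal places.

Rewriting supply in inverse form: P = 19 + 2Q.
Without the quota, 49 - 1.5Q = 19 + 2Q gives Q* = 8.5714.
At Q = 4 the demand price is 49 - 1.5(4) = 43 and the supply price is 19 + 2(4) = 27.
DWL = (1/2)(gap between curves at 4) x (Q* - 4) = (1/2)(16)(4.5714) = 36.5714.

36.57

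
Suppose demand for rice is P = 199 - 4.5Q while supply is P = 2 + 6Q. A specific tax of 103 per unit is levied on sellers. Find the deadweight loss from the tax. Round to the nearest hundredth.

505.19

Pre-tax equilibrium: 199 - 4.5Q = 2 + 6Q gives Q* = 18.7619, P* = 114.5714.
A tax on sellers shifts supply up by 103: 199 - 4.5Q = 2 + 6Q + 103, so Q_t = 8.9524. Buyers pay P_b = 158.7143; sellers receive P_s = P_b - 103 = 55.7143.
Deadweight loss is the triangle between the curves from Q_t to Q*: (1/2)(18.7619 - 8.9524)(103) = 505.1905.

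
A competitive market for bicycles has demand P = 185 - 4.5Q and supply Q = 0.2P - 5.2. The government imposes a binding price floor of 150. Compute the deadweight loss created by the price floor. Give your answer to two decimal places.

381.26

Rewriting supply in inverse form: P = 26 + 5Q.
Without the control, 185 - 4.5Q = 26 + 5Q so Q* = 16.7368 and P* = 109.6842.
At the floor price 150, quantity demanded is (185 - 150)/4.5 = 7.7778; demand is the short side, so Q = 7.7778 trades at P = 150.
At Q = 7.7778 the demand price is 150 and the supply price is 64.8889. Deadweight loss is the triangle between the curves from 7.7778 to 16.7368: (1/2)(150 - 64.8889)(16.7368 - 7.7778) = 381.258.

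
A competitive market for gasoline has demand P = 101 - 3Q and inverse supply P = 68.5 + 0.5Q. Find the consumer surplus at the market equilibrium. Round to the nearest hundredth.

129.34

Setting demand equal to supply, 32.5 = 3.5Q, so Q* = 9.2857 and P* = 73.1429.
CS is the area between the demand curve and P* from 0 to Q*: (1/2)(9.2857)(27.8571) = 129.3367.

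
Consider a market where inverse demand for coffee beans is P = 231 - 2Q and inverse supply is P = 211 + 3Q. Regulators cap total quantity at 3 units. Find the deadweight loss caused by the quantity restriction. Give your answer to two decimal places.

Unrestricted equilibrium: Q* = (231 - 211)/(2 + 3) = 4.
At Q = 3 the demand price is 231 - 2(3) = 225 and the supply price is 211 + 3(3) = 220.
DWL = (1/2)(gap between curves at 3) x (Q* - 3) = (1/2)(5)(1) = 2.5.

2.50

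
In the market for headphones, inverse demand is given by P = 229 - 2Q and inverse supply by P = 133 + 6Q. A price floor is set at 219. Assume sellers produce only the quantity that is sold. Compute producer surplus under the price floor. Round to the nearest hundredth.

Free-market equilibrium: 229 - 2Q = 133 + 6Q gives Q* = 12, P* = 205.
At P = 219, buyers demand (229 - 219)/2 = 5 while sellers would supply more, so the quantity traded is 5 at price 219.
The supply price at Q = 5 is 163. PS is the trapezoid between 219 and supply over [0, 5]: (1/2)[(219 - 133) + (219 - 163)](5) = 355.

355.00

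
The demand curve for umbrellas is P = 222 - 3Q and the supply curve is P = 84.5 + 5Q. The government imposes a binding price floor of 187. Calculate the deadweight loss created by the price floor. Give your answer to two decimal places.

Free-market equilibrium: 222 - 3Q = 84.5 + 5Q gives Q* = 17.1875, P* = 170.4375.
At the floor price 187, quantity demanded is (222 - 187)/3 = 11.6667; demand is the short side, so Q = 11.6667 trades at P = 187.
The lost-trades triangle has base Q* - 11.6667 = 5.5208 and height equal to the gap between the curves at Q = 11.6667, which is 187 - 142.8333 = 44.1667. DWL = (1/2)(5.5208)(44.1667) = 121.9184.

121.92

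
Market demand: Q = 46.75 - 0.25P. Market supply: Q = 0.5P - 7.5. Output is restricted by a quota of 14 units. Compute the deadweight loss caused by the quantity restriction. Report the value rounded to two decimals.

Rewriting demand in inverse form: P = 187 - 4Q.
Rewriting supply in inverse form: P = 15 + 2Q.
Without the quota, 187 - 4Q = 15 + 2Q gives Q* = 28.6667.
At Q = 14 the demand price is 187 - 4(14) = 131 and the supply price is 15 + 2(14) = 43.
DWL = (1/2)(gap between curves at 14) x (Q* - 14) = (1/2)(88)(14.6667) = 645.3333.

645.33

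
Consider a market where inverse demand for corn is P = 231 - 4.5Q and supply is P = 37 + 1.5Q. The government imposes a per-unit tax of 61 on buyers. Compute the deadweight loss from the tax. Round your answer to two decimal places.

Pre-tax equilibrium: 231 - 4.5Q = 37 + 1.5Q gives Q* = 32.3333, P* = 85.5.
A tax on buyers shifts demand down by 61: (231 - 61) - 4.5Q = 37 + 1.5Q, so Q_t = 22.1667. Buyers pay P_b = 131.25; sellers receive P_s = P_b - 61 = 70.25.
The welfare triangle lost has base Q* - Q_t = 10.1667 and height t = 61, so DWL = (1/2)(10.1667)(61) = 310.0833.

310.08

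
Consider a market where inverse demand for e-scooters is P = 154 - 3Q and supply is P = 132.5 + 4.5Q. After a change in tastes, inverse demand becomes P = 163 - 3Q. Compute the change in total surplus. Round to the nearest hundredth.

Initial equilibrium: Q_0 = 2.8667, P_0 = 145.4; CS_0 = (1/2)(2.8667)(8.6) = 12.3267, PS_0 = (1/2)(2.8667)(12.9) = 18.49.
New equilibrium: 163 - 3Q = 132.5 + 4.5Q gives Q_1 = 4.0667, P_1 = 150.8; CS_1 = 24.8067, PS_1 = 37.21.
Change in total surplus = (24.8067 + 37.21) - (12.3267 + 18.49) = 31.2.

31.20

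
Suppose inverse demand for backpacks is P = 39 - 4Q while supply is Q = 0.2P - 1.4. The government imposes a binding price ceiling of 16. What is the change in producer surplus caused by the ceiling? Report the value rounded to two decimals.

-23.50

Rewriting supply in inverse form: P = 7 + 5Q.
Without the control, 39 - 4Q = 7 + 5Q so Q* = 3.5556 and P* = 24.7778.
At the ceiling price 16, quantity supplied is (16 - 7)/5 = 1.8; supply is the short side, so Q = 1.8 trades at P = 16.
PS goes from (1/2)(3.5556)(17.7778) = 31.6049 to 8.1 (computed as (16 - 7)(1.8) - (1/2)(5)(1.8)^2), a change of -23.5049.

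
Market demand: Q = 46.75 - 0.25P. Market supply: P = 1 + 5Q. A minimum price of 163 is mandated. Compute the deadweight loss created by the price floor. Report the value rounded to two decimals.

968.00

Rewriting demand in inverse form: P = 187 - 4Q.
Free-market equilibrium: 187 - 4Q = 1 + 5Q gives Q* = 20.6667, P* = 104.3333.
At P = 163, buyers demand (187 - 163)/4 = 6 while sellers would supply more, so the quantity traded is 6 at price 163.
At Q = 6 the demand price is 163 and the supply price is 31. Deadweight loss is the triangle between the curves from 6 to 20.6667: (1/2)(163 - 31)(20.6667 - 6) = 968.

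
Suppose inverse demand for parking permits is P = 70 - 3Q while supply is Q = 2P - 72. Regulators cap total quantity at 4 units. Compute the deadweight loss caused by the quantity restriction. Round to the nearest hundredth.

Rewriting supply in inverse form: P = 36 + 0.5Q.
Unrestricted equilibrium: Q* = (70 - 36)/(3 + 0.5) = 9.7143.
At Q = 4 the demand price is 70 - 3(4) = 58 and the supply price is 36 + 0.5(4) = 38.
Deadweight loss is the triangle between the curves from 4 to 9.7143: (1/2)(58 - 38)(9.7143 - 4) = 57.1429.

57.14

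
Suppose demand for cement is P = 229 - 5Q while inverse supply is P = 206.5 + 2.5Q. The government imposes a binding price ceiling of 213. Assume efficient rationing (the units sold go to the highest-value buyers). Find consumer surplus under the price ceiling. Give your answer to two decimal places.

Free-market equilibrium: 229 - 5Q = 206.5 + 2.5Q gives Q* = 3, P* = 214.
At the ceiling price 213, quantity supplied is (213 - 206.5)/2.5 = 2.6; supply is the short side, so Q = 2.6 trades at P = 213.
The demand price at Q = 2.6 is 216. CS is the trapezoid between demand and 213 over [0, 2.6]: (1/2)[(229 - 213) + (216 - 213)](2.6) = 24.7.

24.70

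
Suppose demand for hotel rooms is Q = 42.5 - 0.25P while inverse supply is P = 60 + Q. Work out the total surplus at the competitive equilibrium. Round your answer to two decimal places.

Rewriting demand in inverse form: P = 170 - 4Q.
Setting demand equal to supply, 110 = 5Q, so Q* = 22 and P* = 82.
Total surplus is the full triangle between the curves from 0 to Q*: (1/2)(22)(170 - 60) = 1210.

1210.00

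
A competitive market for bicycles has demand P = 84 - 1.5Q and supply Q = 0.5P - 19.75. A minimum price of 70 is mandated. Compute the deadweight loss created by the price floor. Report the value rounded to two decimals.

20.00

Rewriting supply in inverse form: P = 39.5 + 2Q.
Without the control, 84 - 1.5Q = 39.5 + 2Q so Q* = 12.7143 and P* = 64.9286.
At the floor price 70, quantity demanded is (84 - 70)/1.5 = 9.3333; demand is the short side, so Q = 9.3333 trades at P = 70.
At Q = 9.3333 the demand price is 70 and the supply price is 58.1667. Deadweight loss is the triangle between the curves from 9.3333 to 12.7143: (1/2)(70 - 58.1667)(12.7143 - 9.3333) = 20.004.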